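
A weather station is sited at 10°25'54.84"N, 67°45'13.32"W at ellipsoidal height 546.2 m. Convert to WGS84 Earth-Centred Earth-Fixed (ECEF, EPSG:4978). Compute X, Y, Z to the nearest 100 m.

WGS84: a = 6378137 m, e² = 0.006694380; N(φ) = a/√(1−e²sin²φ) = 6378837.040 m.
X = (N+h)·cosφ·cosλ = 2375242.663 m; Y = (N+h)·cosφ·sinλ = -5806936.414 m; Z = (N(1−e²)+h)·sinφ = 1147362.090 m.

X 2375200 m, Y -5806900 m, Z 1147400 m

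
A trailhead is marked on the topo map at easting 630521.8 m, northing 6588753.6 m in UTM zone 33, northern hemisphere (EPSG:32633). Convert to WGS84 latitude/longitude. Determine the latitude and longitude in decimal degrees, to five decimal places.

Zone 33N: λ₀ = 15°, k₀ = 0.9996, false easting 500000 m.
Meridian distance M = (N − FN)/k₀ = 6591390.2 m.
Inverse transverse Mercator on WGS84 gives φ = 59.41709981°, λ = 17.30000032°.

lat 59.41710°, lon 17.30000°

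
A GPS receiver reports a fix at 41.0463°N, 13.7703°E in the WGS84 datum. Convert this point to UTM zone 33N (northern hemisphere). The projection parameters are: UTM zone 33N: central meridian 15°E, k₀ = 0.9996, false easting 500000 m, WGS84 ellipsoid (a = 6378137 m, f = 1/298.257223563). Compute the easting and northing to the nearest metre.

E 396652 m, N 4544625 m

Zone 33 central meridian λ₀ = 6×33 − 183 = 15°; Δλ = -1.2297°.
Transverse Mercator on WGS84 with k₀ = 0.9996 gives E = 396651.643 m, N = 4544625.159 m.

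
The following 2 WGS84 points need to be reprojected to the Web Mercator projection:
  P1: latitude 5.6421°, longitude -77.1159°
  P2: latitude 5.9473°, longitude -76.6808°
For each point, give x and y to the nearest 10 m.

P1: x -8584500 m, y 629090 m; P2: x -8536070 m, y 663240 m

Web Mercator: x = R·λ, y = R·ln tan(π/4+φ/2), R = 6378137 m.
P1 (5.6421°, -77.1159°) → (-8584502.720, 629093.239) m.
P2 (5.9473°, -76.6808°) → (-8536067.610, 663242.490) m.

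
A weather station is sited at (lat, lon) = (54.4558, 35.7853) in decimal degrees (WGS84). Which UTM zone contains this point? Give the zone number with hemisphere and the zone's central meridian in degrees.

UTM zone = ⌊(λ + 180)/6⌋ + 1; 35.7853° ∈ [30°, 36°) → zone 36.
Hemisphere: N (φ ≥ 0).
Central meridian λ₀ = 6×36 − 183 = 33°.

Zone 36N, central meridian 33°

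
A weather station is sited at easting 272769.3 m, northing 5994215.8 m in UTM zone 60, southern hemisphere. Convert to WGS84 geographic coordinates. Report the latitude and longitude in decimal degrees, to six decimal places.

lat -36.170200°, lon 174.473600°

Zone 60S: λ₀ = 177°, k₀ = 0.9996, false easting 500000 m, false northing 10000000 m.
Meridian distance M = (N − FN)/k₀ = -4007387.2 m.
Inverse transverse Mercator on WGS84 gives φ = -36.17020009°, λ = 174.47359981°.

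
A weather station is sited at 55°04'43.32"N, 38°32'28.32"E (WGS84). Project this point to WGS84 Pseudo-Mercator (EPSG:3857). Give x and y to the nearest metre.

x 4290387 m, y 7377155 m

Web Mercator is spherical with R = a = 6378137 m.
x = R·λ = 6378137 × 0.672670838 = 4290386.759 m.
y = R·ln tan(π/4 + φ/2) = 6378137 × 1.156631660 = 7377155.184 m.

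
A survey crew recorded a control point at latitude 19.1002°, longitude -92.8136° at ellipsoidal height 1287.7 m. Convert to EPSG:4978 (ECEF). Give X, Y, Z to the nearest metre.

X -296013 m, Y -6023115 m, Z 2074255 m

WGS84: a = 6378137 m, e² = 0.006694380; N(φ) = a/√(1−e²sin²φ) = 6380424.129 m.
X = (N+h)·cosφ·cosλ = -296012.571 m; Y = (N+h)·cosφ·sinλ = -6023114.817 m; Z = (N(1−e²)+h)·sinφ = 2074254.793 m.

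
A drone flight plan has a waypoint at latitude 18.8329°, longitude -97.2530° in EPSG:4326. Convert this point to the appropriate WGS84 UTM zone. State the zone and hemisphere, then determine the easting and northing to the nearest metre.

Longitude -97.2530° lies in the 6° band [-102°, -96°), giving zone 14; latitude is north of the equator, so 14N.
Zone 14 central meridian λ₀ = 6×14 − 183 = -99°; Δλ = +1.7470°.
Transverse Mercator on WGS84 with k₀ = 0.9996 gives E = 684077.055 m, N = 2083244.482 m.

Zone 14N: E 684077 m, N 2083244 m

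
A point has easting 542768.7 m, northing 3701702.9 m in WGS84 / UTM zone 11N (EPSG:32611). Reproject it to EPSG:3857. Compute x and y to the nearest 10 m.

x -12973150 m, y 3955710 m

Unproject from UTM 11N (λ₀ = -117°) → φ = 33.45390033°, λ = -116.53979974°.
Web Mercator (R = 6378137 m): x = -12973151.164 m, y = 3955707.784 m.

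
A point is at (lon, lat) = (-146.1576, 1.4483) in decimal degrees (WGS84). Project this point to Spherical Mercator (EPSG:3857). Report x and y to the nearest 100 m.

Web Mercator is spherical with R = a = 6378137 m.
x = R·λ = 6378137 × -2.550931347 = -16270189.608 m.
y = R·ln tan(π/4 + φ/2) = 6378137 × 0.025280296 = 161241.190 m.

x -16270200 m, y 161200 m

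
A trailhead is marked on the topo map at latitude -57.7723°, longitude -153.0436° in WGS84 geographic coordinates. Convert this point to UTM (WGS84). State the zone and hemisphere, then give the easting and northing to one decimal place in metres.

Longitude -153.0436° lies in the 6° band [-156°, -150°), giving zone 5; latitude is south of the equator, so 5S.
Zone 5 central meridian λ₀ = 6×5 − 183 = -153°; Δλ = -0.0436°.
Transverse Mercator on WGS84 with k₀ = 0.9996 gives E = 497406.500 m, N = 3596639.095 m.

Zone 5S: E 497406.5 m, N 3596639.1 m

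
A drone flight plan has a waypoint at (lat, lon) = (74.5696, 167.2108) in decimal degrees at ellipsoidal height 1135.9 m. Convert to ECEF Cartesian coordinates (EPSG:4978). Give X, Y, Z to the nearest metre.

WGS84: a = 6378137 m, e² = 0.006694380; N(φ) = a/√(1−e²sin²φ) = 6398067.541 m.
X = (N+h)·cosφ·cosλ = -1660380.613 m; Y = (N+h)·cosφ·sinλ = 376900.105 m; Z = (N(1−e²)+h)·sinφ = 6127252.899 m.

X -1660381 m, Y 376900 m, Z 6127253 m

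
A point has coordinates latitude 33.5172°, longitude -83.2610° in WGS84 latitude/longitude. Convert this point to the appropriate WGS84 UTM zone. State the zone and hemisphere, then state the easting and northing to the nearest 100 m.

Longitude -83.2610° lies in the 6° band [-84°, -78°), giving zone 17; latitude is north of the equator, so 17N.
Zone 17 central meridian λ₀ = 6×17 − 183 = -81°; Δλ = -2.2610°.
Transverse Mercator on WGS84 with k₀ = 0.9996 gives E = 290006.276 m, N = 3710914.806 m.

Zone 17N: E 290000 m, N 3710900 m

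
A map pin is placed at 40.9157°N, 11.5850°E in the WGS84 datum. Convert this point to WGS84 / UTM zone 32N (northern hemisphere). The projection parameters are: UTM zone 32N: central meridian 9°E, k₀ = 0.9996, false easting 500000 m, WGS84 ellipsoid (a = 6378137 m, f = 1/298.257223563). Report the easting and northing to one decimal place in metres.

Zone 32 central meridian λ₀ = 6×32 − 183 = 9°; Δλ = +2.5850°.
Transverse Mercator on WGS84 with k₀ = 0.9996 gives E = 717689.849 m, N = 4532616.481 m.

E 717689.8 m, N 4532616.5 m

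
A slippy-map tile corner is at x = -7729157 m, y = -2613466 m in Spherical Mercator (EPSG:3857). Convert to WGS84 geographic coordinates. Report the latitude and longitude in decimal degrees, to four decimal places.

lat -22.8465°, lon -69.4322°

R = 6378137 m. λ = x/R = -69.43219866°.
φ = 2·arctan(exp(y/R)) − 90° = 2·arctan(0.66381) − 90° = -22.84650055°.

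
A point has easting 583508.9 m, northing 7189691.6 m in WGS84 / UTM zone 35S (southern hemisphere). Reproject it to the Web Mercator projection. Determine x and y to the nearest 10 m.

x 3098050 m, y -2925860 m

Unproject from UTM 35S (λ₀ = 27°) → φ = -25.40730036°, λ = 27.83030026°.
Web Mercator (R = 6378137 m): x = 3098054.853 m, y = -2925855.821 m.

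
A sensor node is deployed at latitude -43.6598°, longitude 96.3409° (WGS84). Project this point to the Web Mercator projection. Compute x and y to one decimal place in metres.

x 10724619.9 m, y -5412945.5 m

Web Mercator is spherical with R = a = 6378137 m.
x = R·λ = 6378137 × 1.681465909 = 10724619.931 m.
y = R·ln tan(π/4 + φ/2) = 6378137 × -0.848671878 = -5412945.503 m.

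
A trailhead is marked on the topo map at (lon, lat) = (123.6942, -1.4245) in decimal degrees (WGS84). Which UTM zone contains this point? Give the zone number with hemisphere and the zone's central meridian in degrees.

Zone 51S, central meridian 123°

UTM zone = ⌊(λ + 180)/6⌋ + 1; 123.6942° ∈ [120°, 126°) → zone 51.
Hemisphere: S (φ < 0).
Central meridian λ₀ = 6×51 − 183 = 123°.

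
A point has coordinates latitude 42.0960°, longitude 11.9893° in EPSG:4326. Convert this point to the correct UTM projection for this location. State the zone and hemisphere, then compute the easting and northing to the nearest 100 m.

Zone 32N: E 747200 m, N 4664800 m

Longitude 11.9893° lies in the 6° band [6°, 12°), giving zone 32; latitude is north of the equator, so 32N.
Zone 32 central meridian λ₀ = 6×32 − 183 = 9°; Δλ = +2.9893°.
Transverse Mercator on WGS84 with k₀ = 0.9996 gives E = 747205.797 m, N = 4664760.239 m.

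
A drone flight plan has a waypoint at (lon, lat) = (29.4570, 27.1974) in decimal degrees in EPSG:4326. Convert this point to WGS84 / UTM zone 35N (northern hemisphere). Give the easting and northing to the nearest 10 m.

E 743390 m, N 3010690 m

Zone 35 central meridian λ₀ = 6×35 − 183 = 27°; Δλ = +2.4570°.
Transverse Mercator on WGS84 with k₀ = 0.9996 gives E = 743388.357 m, N = 3010685.562 m.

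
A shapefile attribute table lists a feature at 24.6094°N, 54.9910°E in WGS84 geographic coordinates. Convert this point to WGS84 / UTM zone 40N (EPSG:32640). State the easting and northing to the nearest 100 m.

E 296600 m, N 2723200 m

Zone 40 central meridian λ₀ = 6×40 − 183 = 57°; Δλ = -2.0090°.
Transverse Mercator on WGS84 with k₀ = 0.9996 gives E = 296608.775 m, N = 2723183.620 m.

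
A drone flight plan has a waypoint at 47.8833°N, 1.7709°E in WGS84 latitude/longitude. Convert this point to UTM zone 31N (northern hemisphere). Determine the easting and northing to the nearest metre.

Zone 31 central meridian λ₀ = 6×31 − 183 = 3°; Δλ = -1.2291°.
Transverse Mercator on WGS84 with k₀ = 0.9996 gives E = 408108.781 m, N = 5304060.802 m.

E 408109 m, N 5304061 m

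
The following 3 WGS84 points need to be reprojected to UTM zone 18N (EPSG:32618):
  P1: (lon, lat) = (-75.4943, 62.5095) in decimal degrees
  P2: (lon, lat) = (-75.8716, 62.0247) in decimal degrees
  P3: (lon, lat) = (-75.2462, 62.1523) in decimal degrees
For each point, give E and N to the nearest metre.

UTM zone 18N: λ₀ = -75°, k₀ = 0.9996.
P1 (62.5095°, -75.4943°) → (474543.472, 6931038.470) m.
P2 (62.0247°, -75.8716°) → (454385.905, 6877238.172) m.
P3 (62.1523°, -75.2462°) → (487169.151, 6891171.083) m.

P1: E 474543 m, N 6931038 m; P2: E 454386 m, N 6877238 m; P3: E 487169 m, N 6891171 m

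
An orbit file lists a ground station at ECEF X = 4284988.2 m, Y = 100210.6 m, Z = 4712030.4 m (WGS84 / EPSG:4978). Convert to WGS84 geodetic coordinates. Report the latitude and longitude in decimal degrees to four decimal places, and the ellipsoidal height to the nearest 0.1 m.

lat 47.9011°, lon 1.3397°, h 3395.3 m

λ = atan2(Y, X) = 1.33969985°; p = √(X²+Y²) = 4286159.8 m.
Bowring's method on WGS84 (a = 6378137 m, b = 6356752.314 m) gives φ = 47.90109991°, h = 3395.343 m.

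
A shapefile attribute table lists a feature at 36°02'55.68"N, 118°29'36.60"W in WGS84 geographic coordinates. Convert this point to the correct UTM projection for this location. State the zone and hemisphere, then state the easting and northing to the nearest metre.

Zone 11N: E 365473 m, N 3990393 m

Longitude -118.4935° lies in the 6° band [-120°, -114°), giving zone 11; latitude is north of the equator, so 11N.
Zone 11 central meridian λ₀ = 6×11 − 183 = -117°; Δλ = -1.4935°.
Transverse Mercator on WGS84 with k₀ = 0.9996 gives E = 365472.649 m, N = 3990393.033 m.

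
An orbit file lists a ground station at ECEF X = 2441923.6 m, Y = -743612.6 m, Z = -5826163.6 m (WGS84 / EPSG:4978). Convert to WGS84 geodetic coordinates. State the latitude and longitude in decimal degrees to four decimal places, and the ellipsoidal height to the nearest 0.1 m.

lat -66.4813°, lon -16.9365°, h 646.3 m

λ = atan2(Y, X) = -16.93649878°; p = √(X²+Y²) = 2552636.0 m.
Bowring's method on WGS84 (a = 6378137 m, b = 6356752.314 m) gives φ = -66.48129973°, h = 646.290 m.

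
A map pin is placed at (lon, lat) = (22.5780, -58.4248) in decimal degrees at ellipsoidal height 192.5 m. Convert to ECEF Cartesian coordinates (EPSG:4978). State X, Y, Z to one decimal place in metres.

WGS84: a = 6378137 m, e² = 0.006694380; N(φ) = a/√(1−e²sin²φ) = 6393689.218 m.
X = (N+h)·cosφ·cosλ = 3091352.118 m; Y = (N+h)·cosφ·sinλ = 1285413.244 m; Z = (N(1−e²)+h)·sinφ = -5410825.777 m.

X 3091352.1 m, Y 1285413.2 m, Z -5410825.8 m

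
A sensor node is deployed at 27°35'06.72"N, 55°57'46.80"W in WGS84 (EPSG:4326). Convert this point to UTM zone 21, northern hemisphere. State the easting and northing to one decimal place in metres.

Zone 21 central meridian λ₀ = 6×21 − 183 = -57°; Δλ = +1.0370°.
Transverse Mercator on WGS84 with k₀ = 0.9996 gives E = 602351.431 m, N = 3051683.170 m.

E 602351.4 m, N 3051683.2 m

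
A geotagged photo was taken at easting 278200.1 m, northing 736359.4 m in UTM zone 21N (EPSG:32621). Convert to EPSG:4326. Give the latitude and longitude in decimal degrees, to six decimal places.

lat 6.657700°, lon -59.006300°

Zone 21N: λ₀ = -57°, k₀ = 0.9996, false easting 500000 m.
Meridian distance M = (N − FN)/k₀ = 736654.1 m.
Inverse transverse Mercator on WGS84 gives φ = 6.65769981°, λ = -59.00630040°.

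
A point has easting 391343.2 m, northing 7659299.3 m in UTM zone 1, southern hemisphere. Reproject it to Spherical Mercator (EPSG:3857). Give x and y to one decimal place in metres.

Unproject from UTM 1S (λ₀ = -177°) → φ = -21.16439964°, λ = -178.04659959°.
Web Mercator (R = 6378137 m): x = -19820056.803 m, y = -2411492.319 m.

x -19820056.8 m, y -2411492.3 m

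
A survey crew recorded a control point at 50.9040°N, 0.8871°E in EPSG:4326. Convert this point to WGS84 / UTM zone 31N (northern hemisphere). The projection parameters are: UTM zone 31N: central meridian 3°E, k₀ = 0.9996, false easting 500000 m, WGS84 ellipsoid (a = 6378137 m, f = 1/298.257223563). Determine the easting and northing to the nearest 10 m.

Zone 31 central meridian λ₀ = 6×31 − 183 = 3°; Δλ = -2.1129°.
Transverse Mercator on WGS84 with k₀ = 0.9996 gives E = 351439.778 m, N = 5641275.740 m.

E 351440 m, N 5641280 m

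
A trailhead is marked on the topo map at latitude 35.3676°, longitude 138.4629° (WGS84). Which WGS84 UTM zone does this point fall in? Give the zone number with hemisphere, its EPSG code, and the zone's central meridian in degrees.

Zone 54N (EPSG:32654), central meridian 141°

UTM zone = ⌊(λ + 180)/6⌋ + 1; 138.4629° ∈ [138°, 144°) → zone 54.
Hemisphere: N (φ ≥ 0).
Central meridian λ₀ = 6×54 − 183 = 141°.
EPSG code: 32654.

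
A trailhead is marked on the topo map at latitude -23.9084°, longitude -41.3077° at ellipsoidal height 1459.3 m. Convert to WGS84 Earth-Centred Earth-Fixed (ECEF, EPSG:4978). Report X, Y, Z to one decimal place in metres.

X 4383409.4 m, Y -3851963.1 m, Z -2569603.3 m

WGS84: a = 6378137 m, e² = 0.006694380; N(φ) = a/√(1−e²sin²φ) = 6381646.405 m.
X = (N+h)·cosφ·cosλ = 4383409.427 m; Y = (N+h)·cosφ·sinλ = -3851963.145 m; Z = (N(1−e²)+h)·sinφ = -2569603.269 m.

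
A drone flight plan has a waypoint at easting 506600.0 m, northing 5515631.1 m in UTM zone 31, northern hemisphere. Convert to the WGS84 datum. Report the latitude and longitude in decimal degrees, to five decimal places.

lat 49.79310°, lon 3.09170°

Zone 31N: λ₀ = 3°, k₀ = 0.9996, false easting 500000 m.
Meridian distance M = (N − FN)/k₀ = 5517838.2 m.
Inverse transverse Mercator on WGS84 gives φ = 49.79310035°, λ = 3.09169957°.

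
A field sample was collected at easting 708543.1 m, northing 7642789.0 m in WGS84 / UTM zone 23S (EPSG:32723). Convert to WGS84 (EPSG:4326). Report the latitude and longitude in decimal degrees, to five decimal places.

Zone 23S: λ₀ = -45°, k₀ = 0.9996, false easting 500000 m, false northing 10000000 m.
Meridian distance M = (N − FN)/k₀ = -2358154.3 m.
Inverse transverse Mercator on WGS84 gives φ = -21.30480015°, λ = -42.98959978°.

lat -21.30480°, lon -42.98960°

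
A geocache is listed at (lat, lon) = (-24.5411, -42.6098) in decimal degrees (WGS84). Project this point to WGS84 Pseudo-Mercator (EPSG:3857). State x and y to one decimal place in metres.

x -4743301.2 m, y -2819483.5 m

Web Mercator is spherical with R = a = 6378137 m.
x = R·λ = 6378137 × -0.743681304 = -4743301.239 m.
y = R·ln tan(π/4 + φ/2) = 6378137 × -0.442054395 = -2819483.495 m.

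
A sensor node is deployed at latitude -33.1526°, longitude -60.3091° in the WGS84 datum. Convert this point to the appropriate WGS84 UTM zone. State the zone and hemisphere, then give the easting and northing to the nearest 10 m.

Zone 20S: E 750980 m, N 6328570 m

Longitude -60.3091° lies in the 6° band [-66°, -60°), giving zone 20; latitude is south of the equator, so 20S.
Zone 20 central meridian λ₀ = 6×20 − 183 = -63°; Δλ = +2.6909°.
Transverse Mercator on WGS84 with k₀ = 0.9996 gives E = 750976.412 m, N = 6328571.144 m.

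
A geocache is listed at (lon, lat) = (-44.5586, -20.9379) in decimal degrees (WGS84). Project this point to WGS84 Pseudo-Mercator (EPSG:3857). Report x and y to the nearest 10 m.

Web Mercator is spherical with R = a = 6378137 m.
x = R·λ = 6378137 × -0.777694280 = -4960240.662 m.
y = R·ln tan(π/4 + φ/2) = 6378137 × -0.373851387 = -2384475.365 m.

x -4960240 m, y -2384480 m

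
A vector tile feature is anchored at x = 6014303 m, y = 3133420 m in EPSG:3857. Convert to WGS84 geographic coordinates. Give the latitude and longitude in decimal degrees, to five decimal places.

R = 6378137 m. λ = x/R = 54.02740308°.
φ = 2·arctan(exp(y/R)) − 90° = 2·arctan(1.63440) − 90° = 27.07959806°.

lat 27.07960°, lon 54.02740°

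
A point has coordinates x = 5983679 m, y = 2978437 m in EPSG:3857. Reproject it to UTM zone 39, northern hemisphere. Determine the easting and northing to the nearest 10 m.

Web Mercator inverse (R = 6378137 m) → φ = 25.83320264°, λ = 53.75230301°.
UTM 39N forward: E = 775898.149 m, N = 2860101.342 m.

E 775900 m, N 2860100 m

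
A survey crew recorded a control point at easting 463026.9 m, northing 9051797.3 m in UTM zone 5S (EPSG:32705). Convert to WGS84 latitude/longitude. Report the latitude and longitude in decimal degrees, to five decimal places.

Zone 5S: λ₀ = -153°, k₀ = 0.9996, false easting 500000 m, false northing 10000000 m.
Meridian distance M = (N − FN)/k₀ = -948582.1 m.
Inverse transverse Mercator on WGS84 gives φ = -8.57790024°, λ = -153.33599984°.

lat -8.57790°, lon -153.33600°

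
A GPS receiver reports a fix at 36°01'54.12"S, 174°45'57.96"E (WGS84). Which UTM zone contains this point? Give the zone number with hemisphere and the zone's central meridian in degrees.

Zone 60S, central meridian 177°

UTM zone = ⌊(λ + 180)/6⌋ + 1; 174.7661° ∈ [174°, 180°) → zone 60.
Hemisphere: S (φ < 0).
Central meridian λ₀ = 6×60 − 183 = 177°.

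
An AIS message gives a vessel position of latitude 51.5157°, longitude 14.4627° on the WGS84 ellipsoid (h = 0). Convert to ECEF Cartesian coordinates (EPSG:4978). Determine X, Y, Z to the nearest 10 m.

X 3851240 m, Y 993320 m, Z 4969450 m

WGS84: a = 6378137 m, e² = 0.006694380; N(φ) = a/√(1−e²sin²φ) = 6391258.722 m.
X = (N+h)·cosφ·cosλ = 3851243.043 m; Y = (N+h)·cosφ·sinλ = 993324.745 m; Z = (N(1−e²)+h)·sinφ = 4969449.648 m.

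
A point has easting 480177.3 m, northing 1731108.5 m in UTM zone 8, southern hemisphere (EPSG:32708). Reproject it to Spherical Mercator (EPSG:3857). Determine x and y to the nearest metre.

x -15102148 m, y -12724199 m

Unproject from UTM 8S (λ₀ = -135°) → φ = -74.50859983°, λ = -135.66489922°.
Web Mercator (R = 6378137 m): x = -15102147.5001 m, y = -12724198.746 m.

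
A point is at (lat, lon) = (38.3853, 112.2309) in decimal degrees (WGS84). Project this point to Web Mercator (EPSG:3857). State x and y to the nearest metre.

x 12493487 m, y 4634000 m

Web Mercator is spherical with R = a = 6378137 m.
x = R·λ = 6378137 × 1.958798727 = 12493486.639 m.
y = R·ln tan(π/4 + φ/2) = 6378137 × 0.726544394 = 4633999.683 m.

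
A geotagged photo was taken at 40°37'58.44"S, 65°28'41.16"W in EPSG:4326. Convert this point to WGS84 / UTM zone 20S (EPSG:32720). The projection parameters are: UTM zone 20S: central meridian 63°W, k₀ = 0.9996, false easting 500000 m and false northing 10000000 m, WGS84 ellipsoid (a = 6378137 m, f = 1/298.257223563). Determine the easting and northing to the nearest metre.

E 290426 m, N 5499041 m

Zone 20 central meridian λ₀ = 6×20 − 183 = -63°; Δλ = -2.4781°.
Transverse Mercator on WGS84 with k₀ = 0.9996 gives E = 290425.916 m, N = 5499040.843 m.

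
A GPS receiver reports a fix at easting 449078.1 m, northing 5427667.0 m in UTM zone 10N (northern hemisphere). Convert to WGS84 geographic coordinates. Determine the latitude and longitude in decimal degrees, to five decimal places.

lat 48.99980°, lon -123.69620°

Zone 10N: λ₀ = -123°, k₀ = 0.9996, false easting 500000 m.
Meridian distance M = (N − FN)/k₀ = 5429838.9 m.
Inverse transverse Mercator on WGS84 gives φ = 48.99979962°, λ = -123.69620059°.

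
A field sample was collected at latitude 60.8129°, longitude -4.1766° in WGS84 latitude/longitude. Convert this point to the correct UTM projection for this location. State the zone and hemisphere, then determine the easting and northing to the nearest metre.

Longitude -4.1766° lies in the 6° band [-6°, 0°), giving zone 30; latitude is north of the equator, so 30N.
Zone 30 central meridian λ₀ = 6×30 − 183 = -3°; Δλ = -1.1766°.
Transverse Mercator on WGS84 with k₀ = 0.9996 gives E = 435991.005 m, N = 6742521.407 m.

Zone 30N: E 435991 m, N 6742521 m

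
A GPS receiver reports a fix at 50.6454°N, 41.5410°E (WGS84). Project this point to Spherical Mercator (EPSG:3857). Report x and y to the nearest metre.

x 4624323 m, y 6558807 m

Web Mercator is spherical with R = a = 6378137 m.
x = R·λ = 6378137 × 0.725027225 = 4624322.967 m.
y = R·ln tan(π/4 + φ/2) = 6378137 × 1.028326480 = 6558807.170 m.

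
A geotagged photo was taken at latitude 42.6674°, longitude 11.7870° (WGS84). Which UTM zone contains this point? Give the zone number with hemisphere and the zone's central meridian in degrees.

Zone 32N, central meridian 9°

UTM zone = ⌊(λ + 180)/6⌋ + 1; 11.7870° ∈ [6°, 12°) → zone 32.
Hemisphere: N (φ ≥ 0).
Central meridian λ₀ = 6×32 − 183 = 9°.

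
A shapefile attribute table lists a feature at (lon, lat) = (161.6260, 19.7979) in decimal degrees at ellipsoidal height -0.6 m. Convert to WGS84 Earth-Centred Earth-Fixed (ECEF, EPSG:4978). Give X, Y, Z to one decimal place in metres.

WGS84: a = 6378137 m, e² = 0.006694380; N(φ) = a/√(1−e²sin²φ) = 6380587.550 m.
X = (N+h)·cosφ·cosλ = -5697389.752 m; Y = (N+h)·cosφ·sinλ = 1892398.255 m; Z = (N(1−e²)+h)·sinφ = 2146659.312 m.

X -5697389.8 m, Y 1892398.3 m, Z 2146659.3 m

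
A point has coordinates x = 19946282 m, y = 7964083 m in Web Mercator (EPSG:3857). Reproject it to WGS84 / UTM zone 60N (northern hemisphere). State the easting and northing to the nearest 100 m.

E 628900 m, N 6429100 m

Web Mercator inverse (R = 6378137 m) → φ = 57.98459918°, λ = 179.18049982°.
UTM 60N forward: E = 628929.333 m, N = 6429076.122 m.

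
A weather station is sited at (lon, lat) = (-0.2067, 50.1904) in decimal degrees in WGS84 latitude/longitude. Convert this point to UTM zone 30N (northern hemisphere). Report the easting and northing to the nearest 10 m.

Zone 30 central meridian λ₀ = 6×30 − 183 = -3°; Δλ = +2.7933°.
Transverse Mercator on WGS84 with k₀ = 0.9996 gives E = 699381.748 m, N = 5563535.404 m.

E 699380 m, N 5563540 m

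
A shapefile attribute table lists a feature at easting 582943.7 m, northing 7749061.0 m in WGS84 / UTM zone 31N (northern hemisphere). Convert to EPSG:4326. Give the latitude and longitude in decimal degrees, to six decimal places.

lat 69.836100°, lon 5.156401°

Zone 31N: λ₀ = 3°, k₀ = 0.9996, false easting 500000 m.
Meridian distance M = (N − FN)/k₀ = 7752161.9 m.
Inverse transverse Mercator on WGS84 gives φ = 69.83609999°, λ = 5.15640092°.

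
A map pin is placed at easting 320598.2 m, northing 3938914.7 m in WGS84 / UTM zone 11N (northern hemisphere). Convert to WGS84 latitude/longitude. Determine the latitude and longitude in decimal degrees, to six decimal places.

lat 35.577700°, lon -118.979900°

Zone 11N: λ₀ = -117°, k₀ = 0.9996, false easting 500000 m.
Meridian distance M = (N − FN)/k₀ = 3940490.9 m.
Inverse transverse Mercator on WGS84 gives φ = 35.57770003°, λ = -118.97989984°.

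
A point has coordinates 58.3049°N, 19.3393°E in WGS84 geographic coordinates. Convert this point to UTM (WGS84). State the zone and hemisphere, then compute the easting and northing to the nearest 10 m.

Longitude 19.3393° lies in the 6° band [18°, 24°), giving zone 34; latitude is north of the equator, so 34N.
Zone 34 central meridian λ₀ = 6×34 − 183 = 21°; Δλ = -1.6607°.
Transverse Mercator on WGS84 with k₀ = 0.9996 gives E = 402679.232 m, N = 6463856.621 m.

Zone 34N: E 402680 m, N 6463860 m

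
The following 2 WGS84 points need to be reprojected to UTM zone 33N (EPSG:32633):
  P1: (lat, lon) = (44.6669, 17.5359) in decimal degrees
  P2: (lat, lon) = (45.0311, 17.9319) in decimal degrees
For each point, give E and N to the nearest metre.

UTM zone 33N: λ₀ = 15°, k₀ = 0.9996.
P1 (44.6669°, 17.5359°) → (701023.227, 4949076.641) m.
P2 (45.0311°, 17.9319°) → (730953.545, 4990587.691) m.

P1: E 701023 m, N 4949077 m; P2: E 730954 m, N 4990588 m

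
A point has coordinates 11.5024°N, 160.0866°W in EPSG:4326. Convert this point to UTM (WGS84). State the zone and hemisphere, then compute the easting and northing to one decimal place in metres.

Longitude -160.0866° lies in the 6° band [-162°, -156°), giving zone 4; latitude is north of the equator, so 4N.
Zone 4 central meridian λ₀ = 6×4 − 183 = -159°; Δλ = -1.0866°.
Transverse Mercator on WGS84 with k₀ = 0.9996 gives E = 381494.611 m, N = 1271755.064 m.

Zone 4N: E 381494.6 m, N 1271755.1 m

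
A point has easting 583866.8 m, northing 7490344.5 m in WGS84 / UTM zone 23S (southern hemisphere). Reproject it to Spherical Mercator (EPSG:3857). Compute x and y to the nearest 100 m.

Unproject from UTM 23S (λ₀ = -45°) → φ = -22.69200041°, λ = -44.18350016°.
Web Mercator (R = 6378137 m): x = -4918484.739 m, y = -2594813.549 m.

x -4918500 m, y -2594800 m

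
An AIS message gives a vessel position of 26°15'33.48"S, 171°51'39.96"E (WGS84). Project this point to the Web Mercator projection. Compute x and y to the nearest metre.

Web Mercator is spherical with R = a = 6378137 m.
x = R·λ = 6378137 × 2.999542051 = 19131490.139 m.
y = R·ln tan(π/4 + φ/2) = 6378137 × -0.475253505 = -3031231.965 m.

x 19131490 m, y -3031232 m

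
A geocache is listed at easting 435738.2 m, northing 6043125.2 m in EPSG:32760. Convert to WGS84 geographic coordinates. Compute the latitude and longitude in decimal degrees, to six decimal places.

Zone 60S: λ₀ = 177°, k₀ = 0.9996, false easting 500000 m, false northing 10000000 m.
Meridian distance M = (N − FN)/k₀ = -3958458.2 m.
Inverse transverse Mercator on WGS84 gives φ = -35.75380044°, λ = 176.28919967°.

lat -35.753800°, lon 176.289200°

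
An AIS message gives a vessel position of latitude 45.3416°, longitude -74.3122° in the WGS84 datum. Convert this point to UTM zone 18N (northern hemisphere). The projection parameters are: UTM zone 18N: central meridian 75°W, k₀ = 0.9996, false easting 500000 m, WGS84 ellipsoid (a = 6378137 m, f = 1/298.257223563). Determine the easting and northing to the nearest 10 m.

E 553890 m, N 5021130 m

Zone 18 central meridian λ₀ = 6×18 − 183 = -75°; Δλ = +0.6878°.
Transverse Mercator on WGS84 with k₀ = 0.9996 gives E = 553886.067 m, N = 5021129.038 m.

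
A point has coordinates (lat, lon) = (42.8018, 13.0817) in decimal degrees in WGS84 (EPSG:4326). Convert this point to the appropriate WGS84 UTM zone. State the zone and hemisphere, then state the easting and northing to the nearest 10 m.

Zone 33N: E 343140 m, N 4740590 m

Longitude 13.0817° lies in the 6° band [12°, 18°), giving zone 33; latitude is north of the equator, so 33N.
Zone 33 central meridian λ₀ = 6×33 − 183 = 15°; Δλ = -1.9183°.
Transverse Mercator on WGS84 with k₀ = 0.9996 gives E = 343138.607 m, N = 4740589.967 m.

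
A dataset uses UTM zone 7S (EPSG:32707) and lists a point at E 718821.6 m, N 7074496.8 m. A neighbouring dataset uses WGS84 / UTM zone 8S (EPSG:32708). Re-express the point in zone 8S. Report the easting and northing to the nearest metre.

E 120372 m, N 7070745 m

UTM 7S → geographic: φ = -26.43300037°, λ = -138.80570043°.
UTM 8S (λ₀ = -135°) forward: E = 120371.794 m, N = 7070744.836 m.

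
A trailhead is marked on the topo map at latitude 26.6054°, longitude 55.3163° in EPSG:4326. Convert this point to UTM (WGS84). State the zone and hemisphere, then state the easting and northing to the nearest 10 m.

Zone 40N: E 332360 m, N 2943830 m

Longitude 55.3163° lies in the 6° band [54°, 60°), giving zone 40; latitude is north of the equator, so 40N.
Zone 40 central meridian λ₀ = 6×40 − 183 = 57°; Δλ = -1.6837°.
Transverse Mercator on WGS84 with k₀ = 0.9996 gives E = 332357.720 m, N = 2943834.209 m.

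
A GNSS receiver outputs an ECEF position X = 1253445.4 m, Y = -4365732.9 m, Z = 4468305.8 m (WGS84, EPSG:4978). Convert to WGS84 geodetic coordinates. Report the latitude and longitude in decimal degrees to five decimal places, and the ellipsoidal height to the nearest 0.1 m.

lat 44.72300°, lon -73.98070°, h 3945.8 m

λ = atan2(Y, X) = -73.98070031°; p = √(X²+Y²) = 4542108.4 m.
Bowring's method on WGS84 (a = 6378137 m, b = 6356752.314 m) gives φ = 44.72300013°, h = 3945.835 m.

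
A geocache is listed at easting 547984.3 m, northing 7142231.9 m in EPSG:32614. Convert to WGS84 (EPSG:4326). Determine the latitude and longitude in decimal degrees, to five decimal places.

Zone 14N: λ₀ = -99°, k₀ = 0.9996, false easting 500000 m.
Meridian distance M = (N − FN)/k₀ = 7145089.9 m.
Inverse transverse Mercator on WGS84 gives φ = 64.40240027°, λ = -98.00459945°.

lat 64.40240°, lon -98.00460°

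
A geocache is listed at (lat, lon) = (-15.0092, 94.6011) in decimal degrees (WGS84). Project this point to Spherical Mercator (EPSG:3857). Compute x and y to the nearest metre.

x 10530946 m, y -1690260 m

Web Mercator is spherical with R = a = 6378137 m.
x = R·λ = 6378137 × 1.651100671 = 10530946.280 m.
y = R·ln tan(π/4 + φ/2) = 6378137 × -0.265008486 = -1690260.429 m.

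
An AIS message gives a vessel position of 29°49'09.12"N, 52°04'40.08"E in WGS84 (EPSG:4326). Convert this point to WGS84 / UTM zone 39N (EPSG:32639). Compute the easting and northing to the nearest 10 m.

Zone 39 central meridian λ₀ = 6×39 − 183 = 51°; Δλ = +1.0778°.
Transverse Mercator on WGS84 with k₀ = 0.9996 gives E = 604142.358 m, N = 3299238.640 m.

E 604140 m, N 3299240 m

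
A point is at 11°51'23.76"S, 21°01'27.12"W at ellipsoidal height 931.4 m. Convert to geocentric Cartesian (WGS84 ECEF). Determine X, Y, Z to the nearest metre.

WGS84: a = 6378137 m, e² = 0.006694380; N(φ) = a/√(1−e²sin²φ) = 6379038.433 m.
X = (N+h)·cosφ·cosλ = 5828192.893 m; Y = (N+h)·cosφ·sinλ = -2240058.480 m; Z = (N(1−e²)+h)·sinφ = -1302073.281 m.

X 5828193 m, Y -2240058 m, Z -1302073 m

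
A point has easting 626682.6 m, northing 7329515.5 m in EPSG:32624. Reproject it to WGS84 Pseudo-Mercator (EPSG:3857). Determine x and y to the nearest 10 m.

x -4029920 m, y 9893510 m

Unproject from UTM 24N (λ₀ = -39°) → φ = 66.06079995°, λ = -36.20139955°.
Web Mercator (R = 6378137 m): x = -4029921.364 m, y = 9893506.060 m.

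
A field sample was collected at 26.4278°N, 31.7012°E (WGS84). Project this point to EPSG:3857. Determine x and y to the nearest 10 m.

Web Mercator is spherical with R = a = 6378137 m.
x = R·λ = 6378137 × 0.553290317 = 3528961.442 m.
y = R·ln tan(π/4 + φ/2) = 6378137 × 0.478535192 = 3052163.011 m.

x 3528960 m, y 3052160 m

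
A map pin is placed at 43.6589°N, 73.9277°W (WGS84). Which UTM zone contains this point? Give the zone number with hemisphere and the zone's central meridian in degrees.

UTM zone = ⌊(λ + 180)/6⌋ + 1; -73.9277° ∈ [-78°, -72°) → zone 18.
Hemisphere: N (φ ≥ 0).
Central meridian λ₀ = 6×18 − 183 = -75°.

Zone 18N, central meridian -75°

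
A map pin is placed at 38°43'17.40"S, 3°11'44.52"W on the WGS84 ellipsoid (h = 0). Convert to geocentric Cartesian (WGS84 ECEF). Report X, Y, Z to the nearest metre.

X 4974977 m, Y -277770 m, Z -3968243 m

WGS84: a = 6378137 m, e² = 0.006694380; N(φ) = a/√(1−e²sin²φ) = 6386507.132 m.
X = (N+h)·cosφ·cosλ = 4974977.228 m; Y = (N+h)·cosφ·sinλ = -277769.876 m; Z = (N(1−e²)+h)·sinφ = -3968242.753 m.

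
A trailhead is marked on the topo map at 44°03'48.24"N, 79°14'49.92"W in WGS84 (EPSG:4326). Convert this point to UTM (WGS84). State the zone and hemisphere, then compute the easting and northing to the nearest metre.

Zone 17N: E 640380 m, N 4880408 m

Longitude -79.2472° lies in the 6° band [-84°, -78°), giving zone 17; latitude is north of the equator, so 17N.
Zone 17 central meridian λ₀ = 6×17 − 183 = -81°; Δλ = +1.7528°.
Transverse Mercator on WGS84 with k₀ = 0.9996 gives E = 640380.203 m, N = 4880408.140 m.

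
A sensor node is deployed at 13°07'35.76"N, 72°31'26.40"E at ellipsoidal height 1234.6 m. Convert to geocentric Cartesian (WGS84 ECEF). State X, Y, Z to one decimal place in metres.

WGS84: a = 6378137 m, e² = 0.006694380; N(φ) = a/√(1−e²sin²φ) = 6379238.372 m.
X = (N+h)·cosφ·cosλ = 1866029.741 m; Y = (N+h)·cosφ·sinλ = 5926945.902 m; Z = (N(1−e²)+h)·sinφ = 1439329.017 m.

X 1866029.7 m, Y 5926945.9 m, Z 1439329.0 m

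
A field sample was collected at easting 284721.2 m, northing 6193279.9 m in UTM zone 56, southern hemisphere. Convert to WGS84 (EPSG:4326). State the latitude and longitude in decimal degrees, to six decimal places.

lat -34.379500°, lon 150.658600°

Zone 56S: λ₀ = 153°, k₀ = 0.9996, false easting 500000 m, false northing 10000000 m.
Meridian distance M = (N − FN)/k₀ = -3808243.4 m.
Inverse transverse Mercator on WGS84 gives φ = -34.37949970°, λ = 150.65860007°.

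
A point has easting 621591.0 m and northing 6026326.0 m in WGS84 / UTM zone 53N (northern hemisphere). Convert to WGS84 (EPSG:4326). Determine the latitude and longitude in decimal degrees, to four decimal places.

Zone 53N: λ₀ = 135°, k₀ = 0.9996, false easting 500000 m.
Meridian distance M = (N − FN)/k₀ = 6028737.5 m.
Inverse transverse Mercator on WGS84 gives φ = 54.37019958°, λ = 136.87169977°.

lat 54.3702°, lon 136.8717°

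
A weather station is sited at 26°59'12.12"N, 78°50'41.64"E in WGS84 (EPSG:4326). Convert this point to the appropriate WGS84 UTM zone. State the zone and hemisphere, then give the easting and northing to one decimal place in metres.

Zone 44N: E 286126.3 m, N 2986788.0 m

Longitude 78.8449° lies in the 6° band [78°, 84°), giving zone 44; latitude is north of the equator, so 44N.
Zone 44 central meridian λ₀ = 6×44 − 183 = 81°; Δλ = -2.1551°.
Transverse Mercator on WGS84 with k₀ = 0.9996 gives E = 286126.326 m, N = 2986787.954 m.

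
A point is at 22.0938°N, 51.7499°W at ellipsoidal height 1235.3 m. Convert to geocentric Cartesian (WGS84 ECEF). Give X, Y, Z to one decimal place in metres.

WGS84: a = 6378137 m, e² = 0.006694380; N(φ) = a/√(1−e²sin²φ) = 6381159.351 m.
X = (N+h)·cosφ·cosλ = 3661163.296 m; Y = (N+h)·cosφ·sinλ = -4644146.830 m; Z = (N(1−e²)+h)·sinφ = 2384504.582 m.

X 3661163.3 m, Y -4644146.8 m, Z 2384504.6 m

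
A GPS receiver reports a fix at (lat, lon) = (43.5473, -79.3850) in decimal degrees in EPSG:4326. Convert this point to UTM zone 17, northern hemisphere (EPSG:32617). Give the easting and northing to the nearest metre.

E 630463 m, N 4822861 m

Zone 17 central meridian λ₀ = 6×17 − 183 = -81°; Δλ = +1.6150°.
Transverse Mercator on WGS84 with k₀ = 0.9996 gives E = 630462.527 m, N = 4822861.385 m.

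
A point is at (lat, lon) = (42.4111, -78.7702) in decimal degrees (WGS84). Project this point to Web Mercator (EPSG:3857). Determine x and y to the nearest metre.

Web Mercator is spherical with R = a = 6378137 m.
x = R·λ = 6378137 × -1.374799342 = -8768658.554 m.
y = R·ln tan(π/4 + φ/2) = 6378137 × 0.818853616 = 5222760.543 m.

x -8768659 m, y 5222761 m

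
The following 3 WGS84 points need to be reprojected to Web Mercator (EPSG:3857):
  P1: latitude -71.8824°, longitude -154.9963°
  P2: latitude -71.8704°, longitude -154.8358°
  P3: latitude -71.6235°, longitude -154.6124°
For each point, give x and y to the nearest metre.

Web Mercator: x = R·λ, y = R·ln tan(π/4+φ/2), R = 6378137 m.
P1 (-71.8824°, -154.9963°) → (-17254109.191, -11710953.908) m.
P2 (-71.8704°, -154.8358°) → (-17236242.413, -11706659.560) m.
P3 (-71.6235°, -154.6124°) → (-17211373.638, -11618907.534) m.

P1: x -17254109 m, y -11710954 m; P2: x -17236242 m, y -11706660 m; P3: x -17211374 m, y -11618908 m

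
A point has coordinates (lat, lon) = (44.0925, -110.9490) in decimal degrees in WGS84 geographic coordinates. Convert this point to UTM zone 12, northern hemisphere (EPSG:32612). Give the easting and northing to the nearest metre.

E 504083 m, N 4882148 m

Zone 12 central meridian λ₀ = 6×12 − 183 = -111°; Δλ = +0.0510°.
Transverse Mercator on WGS84 with k₀ = 0.9996 gives E = 504082.522 m, N = 4882147.960 m.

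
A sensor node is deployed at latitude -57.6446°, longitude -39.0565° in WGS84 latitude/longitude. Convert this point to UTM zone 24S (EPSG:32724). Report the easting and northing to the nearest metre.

E 496627 m, N 3610855 m

Zone 24 central meridian λ₀ = 6×24 − 183 = -39°; Δλ = -0.0565°.
Transverse Mercator on WGS84 with k₀ = 0.9996 gives E = 496627.306 m, N = 3610855.104 m.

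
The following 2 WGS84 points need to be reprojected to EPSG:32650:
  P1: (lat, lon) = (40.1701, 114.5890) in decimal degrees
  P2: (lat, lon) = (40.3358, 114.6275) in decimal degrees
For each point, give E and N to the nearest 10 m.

UTM zone 50N: λ₀ = 117°, k₀ = 0.9996.
P1 (40.1701°, 114.5890°) → (294699.042, 4449424.177) m.
P2 (40.3358°, 114.6275°) → (298470.159, 4467730.356) m.

P1: E 294700 m, N 4449420 m; P2: E 298470 m, N 4467730 m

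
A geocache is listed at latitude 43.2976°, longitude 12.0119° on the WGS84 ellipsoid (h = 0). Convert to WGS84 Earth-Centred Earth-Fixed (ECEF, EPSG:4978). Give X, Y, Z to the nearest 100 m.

WGS84: a = 6378137 m, e² = 0.006694380; N(φ) = a/√(1−e²sin²φ) = 6388201.235 m.
X = (N+h)·cosφ·cosλ = 4547542.191 m; Y = (N+h)·cosφ·sinλ = 967597.147 m; Z = (N(1−e²)+h)·sinφ = 4351623.152 m.

X 4547500 m, Y 967600 m, Z 4351600 m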